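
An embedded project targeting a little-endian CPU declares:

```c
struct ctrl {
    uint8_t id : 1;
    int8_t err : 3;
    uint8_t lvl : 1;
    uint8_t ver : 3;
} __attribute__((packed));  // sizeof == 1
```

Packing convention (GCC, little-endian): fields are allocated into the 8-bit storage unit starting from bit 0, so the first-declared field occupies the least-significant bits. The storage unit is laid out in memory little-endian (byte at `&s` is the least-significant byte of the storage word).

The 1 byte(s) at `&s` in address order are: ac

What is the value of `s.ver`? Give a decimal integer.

[0]=0xac (little-endian) → word 0xac
id:1 @ bit 0 → (0xac>>0)&0x1 = 0x0
err:3 @ bit 1 → (0xac>>1)&0x7 = 0x6
lvl:1 @ bit 4 → (0xac>>4)&0x1 = 0x0
ver:3 @ bit 5 → (0xac>>5)&0x7 = 0x5  ←

5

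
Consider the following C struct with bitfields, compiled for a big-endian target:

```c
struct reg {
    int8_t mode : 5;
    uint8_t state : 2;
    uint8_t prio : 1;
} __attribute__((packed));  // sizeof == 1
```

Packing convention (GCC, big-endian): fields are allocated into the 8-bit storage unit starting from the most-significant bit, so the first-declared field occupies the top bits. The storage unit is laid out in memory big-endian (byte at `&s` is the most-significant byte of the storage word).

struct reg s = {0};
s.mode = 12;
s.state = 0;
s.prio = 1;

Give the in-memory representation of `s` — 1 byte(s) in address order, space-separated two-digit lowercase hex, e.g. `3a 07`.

61

mode:5 = 12 → 0xc << 3 → word 0x60
state:2 = 0 → 0x0 << 1 → word 0x60
prio:1 = 1 → 0x1 << 0 → word 0x61
word = 0x61 → big-endian bytes:
  [0]=0x61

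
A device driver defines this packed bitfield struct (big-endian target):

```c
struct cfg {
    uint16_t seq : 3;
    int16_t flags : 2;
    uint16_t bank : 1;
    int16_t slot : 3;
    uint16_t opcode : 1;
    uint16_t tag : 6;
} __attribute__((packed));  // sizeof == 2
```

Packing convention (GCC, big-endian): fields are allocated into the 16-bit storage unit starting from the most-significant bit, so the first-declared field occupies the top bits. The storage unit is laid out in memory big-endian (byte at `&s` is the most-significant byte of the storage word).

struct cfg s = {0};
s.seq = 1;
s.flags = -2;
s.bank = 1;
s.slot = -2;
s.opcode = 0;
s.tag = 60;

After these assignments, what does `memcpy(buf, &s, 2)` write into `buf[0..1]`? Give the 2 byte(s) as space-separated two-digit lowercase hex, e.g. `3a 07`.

[13+:3] seq=1 & 0x7 = 0x1; word=0x2000
[11+:2] flags=-2 & 0x3 = 0x2; word=0x3000
[10+:1] bank=1 & 0x1 = 0x1; word=0x3400
[7+:3] slot=-2 & 0x7 = 0x6; word=0x3700
[6+:1] opcode=0 & 0x1 = 0x0; word=0x3700
[0+:6] tag=60 & 0x3f = 0x3c; word=0x373c
word = 0x373c → big-endian bytes:
  [0]=0x37  [1]=0x3c

37 3c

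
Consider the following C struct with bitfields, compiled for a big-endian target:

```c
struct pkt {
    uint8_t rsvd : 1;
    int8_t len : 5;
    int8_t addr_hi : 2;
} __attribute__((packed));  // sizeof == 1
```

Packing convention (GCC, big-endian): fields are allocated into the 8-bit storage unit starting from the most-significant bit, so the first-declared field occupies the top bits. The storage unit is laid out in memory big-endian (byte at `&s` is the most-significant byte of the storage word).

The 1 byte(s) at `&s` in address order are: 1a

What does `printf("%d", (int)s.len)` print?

6

[0]=0x1a (big-endian) → word 0x1a
rsvd [7+:1] = (word>>7) & 0x1 = 0
len [2+:5] = (word>>2) & 0x1f = 6  ←
addr_hi [0+:2] = (word>>0) & 0x3 = 2
len signed 5b, MSB=0: value = 6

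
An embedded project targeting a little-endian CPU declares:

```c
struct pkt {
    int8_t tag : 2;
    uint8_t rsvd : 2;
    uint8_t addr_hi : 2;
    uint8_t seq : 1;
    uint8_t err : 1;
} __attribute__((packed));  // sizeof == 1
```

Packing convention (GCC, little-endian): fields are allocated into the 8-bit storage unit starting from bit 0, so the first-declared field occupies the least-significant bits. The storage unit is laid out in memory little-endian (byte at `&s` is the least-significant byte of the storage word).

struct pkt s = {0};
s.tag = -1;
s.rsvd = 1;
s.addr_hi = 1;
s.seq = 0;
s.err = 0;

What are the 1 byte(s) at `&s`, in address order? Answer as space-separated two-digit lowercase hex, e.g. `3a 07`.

[0+:2] tag=-1 & 0x3 = 0x3; word=0x03
[2+:2] rsvd=1 & 0x3 = 0x1; word=0x07
[4+:2] addr_hi=1 & 0x3 = 0x1; word=0x17
[6+:1] seq=0 & 0x1 = 0x0; word=0x17
[7+:1] err=0 & 0x1 = 0x0; word=0x17
word = 0x17 → little-endian bytes:
  [0]=0x17

17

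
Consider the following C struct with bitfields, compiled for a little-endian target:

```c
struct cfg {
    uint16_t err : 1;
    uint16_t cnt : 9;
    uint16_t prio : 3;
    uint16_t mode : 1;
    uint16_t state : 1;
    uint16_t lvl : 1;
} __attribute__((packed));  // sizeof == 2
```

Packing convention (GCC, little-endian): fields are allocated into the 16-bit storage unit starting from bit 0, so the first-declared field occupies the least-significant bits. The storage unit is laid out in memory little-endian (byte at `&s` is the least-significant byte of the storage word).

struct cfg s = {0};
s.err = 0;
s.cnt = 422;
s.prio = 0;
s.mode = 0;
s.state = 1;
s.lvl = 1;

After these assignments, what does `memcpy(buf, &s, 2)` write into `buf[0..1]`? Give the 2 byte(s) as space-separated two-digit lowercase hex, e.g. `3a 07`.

err (1b) val=0 bits=0x0 at bit 0: 0x0000
cnt (9b) val=422 bits=0x1a6 at bit 1: 0x034c
prio (3b) val=0 bits=0x0 at bit 10: 0x034c
mode (1b) val=0 bits=0x0 at bit 13: 0x034c
state (1b) val=1 bits=0x1 at bit 14: 0x434c
lvl (1b) val=1 bits=0x1 at bit 15: 0xc34c
word = 0xc34c → little-endian bytes:
  [0]=0x4c  [1]=0xc3

4c c3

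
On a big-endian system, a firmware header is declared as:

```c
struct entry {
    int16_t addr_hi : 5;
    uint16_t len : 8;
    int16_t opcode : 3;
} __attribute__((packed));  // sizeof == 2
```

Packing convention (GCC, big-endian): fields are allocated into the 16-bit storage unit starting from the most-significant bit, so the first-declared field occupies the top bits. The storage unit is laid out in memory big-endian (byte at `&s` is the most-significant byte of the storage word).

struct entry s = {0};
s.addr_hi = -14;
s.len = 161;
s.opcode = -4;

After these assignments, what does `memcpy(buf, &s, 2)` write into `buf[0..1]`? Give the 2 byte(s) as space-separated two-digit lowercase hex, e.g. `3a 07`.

95 0c

addr_hi:5 = -14 → 0x12 << 11 → word 0x9000
len:8 = 161 → 0xa1 << 3 → word 0x9508
opcode:3 = -4 → 0x4 << 0 → word 0x950c
word = 0x950c → big-endian bytes:
  [0]=0x95  [1]=0x0c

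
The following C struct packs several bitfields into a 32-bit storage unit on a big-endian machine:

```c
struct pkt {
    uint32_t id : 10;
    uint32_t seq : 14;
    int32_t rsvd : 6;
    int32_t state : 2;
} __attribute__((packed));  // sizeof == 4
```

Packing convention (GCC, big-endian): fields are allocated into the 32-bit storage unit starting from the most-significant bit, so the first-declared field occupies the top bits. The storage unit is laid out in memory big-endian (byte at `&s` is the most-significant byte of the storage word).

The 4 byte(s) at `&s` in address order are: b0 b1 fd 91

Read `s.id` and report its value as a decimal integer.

[0]=0xb0 [1]=0xb1 [2]=0xfd [3]=0x91 (big-endian) → word 0xb0b1fd91
id [22+:10] = (word>>22) & 0x3ff = 706  ←
seq [8+:14] = (word>>8) & 0x3fff = 12797
rsvd [2+:6] = (word>>2) & 0x3f = 36
state [0+:2] = (word>>0) & 0x3 = 1

706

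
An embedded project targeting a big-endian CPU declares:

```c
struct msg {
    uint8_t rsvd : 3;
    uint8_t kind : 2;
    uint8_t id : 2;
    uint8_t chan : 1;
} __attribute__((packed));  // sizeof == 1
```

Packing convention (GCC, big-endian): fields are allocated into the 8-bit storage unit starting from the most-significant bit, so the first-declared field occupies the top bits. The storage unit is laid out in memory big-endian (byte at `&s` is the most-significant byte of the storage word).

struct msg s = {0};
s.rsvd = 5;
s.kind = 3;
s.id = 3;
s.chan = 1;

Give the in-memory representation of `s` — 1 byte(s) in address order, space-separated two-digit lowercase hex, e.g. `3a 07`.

bf

rsvd (3b) val=5 bits=0x5 at bit 5: 0xa0
kind (2b) val=3 bits=0x3 at bit 3: 0xb8
id (2b) val=3 bits=0x3 at bit 1: 0xbe
chan (1b) val=1 bits=0x1 at bit 0: 0xbf
word = 0xbf → big-endian bytes:
  [0]=0xbf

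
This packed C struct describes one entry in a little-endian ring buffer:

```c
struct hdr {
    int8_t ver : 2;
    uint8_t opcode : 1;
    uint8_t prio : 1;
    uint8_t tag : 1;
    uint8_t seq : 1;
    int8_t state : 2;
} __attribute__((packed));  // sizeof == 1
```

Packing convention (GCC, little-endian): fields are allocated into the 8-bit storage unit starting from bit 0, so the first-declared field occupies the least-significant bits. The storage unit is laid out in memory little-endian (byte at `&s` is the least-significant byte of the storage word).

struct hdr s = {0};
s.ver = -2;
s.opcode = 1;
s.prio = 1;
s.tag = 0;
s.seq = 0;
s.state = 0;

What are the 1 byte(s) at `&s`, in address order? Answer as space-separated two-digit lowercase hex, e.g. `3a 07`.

ver (2b) val=-2 bits=0x2 at bit 0: 0x02
opcode (1b) val=1 bits=0x1 at bit 2: 0x06
prio (1b) val=1 bits=0x1 at bit 3: 0x0e
tag (1b) val=0 bits=0x0 at bit 4: 0x0e
seq (1b) val=0 bits=0x0 at bit 5: 0x0e
state (2b) val=0 bits=0x0 at bit 6: 0x0e
word = 0x0e → little-endian bytes:
  [0]=0x0e

0e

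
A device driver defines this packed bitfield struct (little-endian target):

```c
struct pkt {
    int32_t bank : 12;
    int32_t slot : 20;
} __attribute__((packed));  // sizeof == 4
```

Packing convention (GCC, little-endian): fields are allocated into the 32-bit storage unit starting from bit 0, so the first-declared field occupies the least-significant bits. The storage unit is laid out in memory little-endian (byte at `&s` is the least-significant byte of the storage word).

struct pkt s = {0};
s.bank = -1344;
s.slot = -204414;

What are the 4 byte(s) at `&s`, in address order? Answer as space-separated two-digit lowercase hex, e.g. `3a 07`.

c0 2a 18 ce

bank:12 = -1344 → 0xac0 << 0 → word 0x00000ac0
slot:20 = -204414 → 0xce182 << 12 → word 0xce182ac0
word = 0xce182ac0 → little-endian bytes:
  [0]=0xc0  [1]=0x2a  [2]=0x18  [3]=0xce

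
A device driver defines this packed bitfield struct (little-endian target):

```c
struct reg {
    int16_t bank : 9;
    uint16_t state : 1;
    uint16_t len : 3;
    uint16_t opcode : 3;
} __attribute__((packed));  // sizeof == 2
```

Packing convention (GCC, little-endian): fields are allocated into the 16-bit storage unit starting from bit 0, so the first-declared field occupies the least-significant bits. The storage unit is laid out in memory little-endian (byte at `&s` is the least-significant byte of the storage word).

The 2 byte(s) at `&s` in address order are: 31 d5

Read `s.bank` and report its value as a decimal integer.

[0]=0x31 [1]=0xd5 (little-endian) → word 0xd531
bank [0+:9] = (word>>0) & 0x1ff = 305  ←
state [9+:1] = (word>>9) & 0x1 = 0
len [10+:3] = (word>>10) & 0x7 = 5
opcode [13+:3] = (word>>13) & 0x7 = 6
bank signed 9b, MSB=1: 305 - 512 = -207

-207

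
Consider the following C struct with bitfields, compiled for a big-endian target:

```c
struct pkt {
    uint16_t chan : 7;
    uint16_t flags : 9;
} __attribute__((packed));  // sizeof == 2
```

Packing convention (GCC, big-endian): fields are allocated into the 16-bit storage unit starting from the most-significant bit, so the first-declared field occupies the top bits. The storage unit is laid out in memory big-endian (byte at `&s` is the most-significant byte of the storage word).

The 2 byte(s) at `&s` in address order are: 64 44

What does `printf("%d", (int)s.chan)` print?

[0]=0x64 [1]=0x44 (big-endian) → word 0x6444
chan [9+:7] = (word>>9) & 0x7f = 50  ←
flags [0+:9] = (word>>0) & 0x1ff = 68

50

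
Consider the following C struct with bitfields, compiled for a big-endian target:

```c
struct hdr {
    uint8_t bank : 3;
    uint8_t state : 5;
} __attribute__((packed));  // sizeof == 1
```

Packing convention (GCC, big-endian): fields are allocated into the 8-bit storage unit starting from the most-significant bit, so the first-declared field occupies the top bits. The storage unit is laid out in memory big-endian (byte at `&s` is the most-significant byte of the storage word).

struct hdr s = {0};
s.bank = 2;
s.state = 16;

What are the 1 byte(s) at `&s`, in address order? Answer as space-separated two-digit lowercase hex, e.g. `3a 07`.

bank (3b) val=2 bits=0x2 at bit 5: 0x40
state (5b) val=16 bits=0x10 at bit 0: 0x50
word = 0x50 → big-endian bytes:
  [0]=0x50

50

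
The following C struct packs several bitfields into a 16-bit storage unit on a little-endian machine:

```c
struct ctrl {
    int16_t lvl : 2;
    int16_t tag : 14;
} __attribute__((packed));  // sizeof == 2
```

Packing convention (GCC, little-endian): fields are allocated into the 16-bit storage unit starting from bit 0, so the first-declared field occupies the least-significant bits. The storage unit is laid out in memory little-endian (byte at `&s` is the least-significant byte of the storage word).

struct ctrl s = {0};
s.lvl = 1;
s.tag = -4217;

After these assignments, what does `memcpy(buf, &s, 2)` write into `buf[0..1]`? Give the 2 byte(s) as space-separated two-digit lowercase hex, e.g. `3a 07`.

lvl (2b) val=1 bits=0x1 at bit 0: 0x0001
tag (14b) val=-4217 bits=0x2f87 at bit 2: 0xbe1d
word = 0xbe1d → little-endian bytes:
  [0]=0x1d  [1]=0xbe

1d be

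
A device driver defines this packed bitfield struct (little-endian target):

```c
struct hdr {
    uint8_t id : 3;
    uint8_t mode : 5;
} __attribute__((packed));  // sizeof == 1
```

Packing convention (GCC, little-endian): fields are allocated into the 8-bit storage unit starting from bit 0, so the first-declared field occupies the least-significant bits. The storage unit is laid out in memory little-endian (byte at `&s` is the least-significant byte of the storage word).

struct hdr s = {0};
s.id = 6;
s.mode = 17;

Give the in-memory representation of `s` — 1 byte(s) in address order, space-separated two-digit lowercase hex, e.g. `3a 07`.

id:3 = 6 → 0x6 << 0 → word 0x06
mode:5 = 17 → 0x11 << 3 → word 0x8e
word = 0x8e → little-endian bytes:
  [0]=0x8e

8e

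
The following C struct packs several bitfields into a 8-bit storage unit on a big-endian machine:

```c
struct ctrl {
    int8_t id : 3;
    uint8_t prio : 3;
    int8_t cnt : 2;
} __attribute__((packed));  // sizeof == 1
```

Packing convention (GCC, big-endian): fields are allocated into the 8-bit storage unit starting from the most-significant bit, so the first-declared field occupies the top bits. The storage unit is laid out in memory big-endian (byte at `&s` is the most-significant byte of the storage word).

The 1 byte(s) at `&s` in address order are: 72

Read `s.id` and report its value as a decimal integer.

[0]=0x72 (big-endian) → word 0x72
id:3 @ bit 5 → (0x72>>5)&0x7 = 0x3  ←
prio:3 @ bit 2 → (0x72>>2)&0x7 = 0x4
cnt:2 @ bit 0 → (0x72>>0)&0x3 = 0x2
id signed 3b, MSB=0: value = 3

3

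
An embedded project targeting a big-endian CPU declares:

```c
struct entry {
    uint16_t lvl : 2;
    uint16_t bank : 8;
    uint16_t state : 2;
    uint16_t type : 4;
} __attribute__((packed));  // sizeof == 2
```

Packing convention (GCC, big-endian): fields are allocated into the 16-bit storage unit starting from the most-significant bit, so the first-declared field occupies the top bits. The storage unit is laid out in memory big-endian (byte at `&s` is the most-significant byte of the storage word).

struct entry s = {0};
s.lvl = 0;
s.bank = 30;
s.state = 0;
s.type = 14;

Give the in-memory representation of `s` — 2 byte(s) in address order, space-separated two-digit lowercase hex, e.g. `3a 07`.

07 8e

lvl (2b) val=0 bits=0x0 at bit 14: 0x0000
bank (8b) val=30 bits=0x1e at bit 6: 0x0780
state (2b) val=0 bits=0x0 at bit 4: 0x0780
type (4b) val=14 bits=0xe at bit 0: 0x078e
word = 0x078e → big-endian bytes:
  [0]=0x07  [1]=0x8e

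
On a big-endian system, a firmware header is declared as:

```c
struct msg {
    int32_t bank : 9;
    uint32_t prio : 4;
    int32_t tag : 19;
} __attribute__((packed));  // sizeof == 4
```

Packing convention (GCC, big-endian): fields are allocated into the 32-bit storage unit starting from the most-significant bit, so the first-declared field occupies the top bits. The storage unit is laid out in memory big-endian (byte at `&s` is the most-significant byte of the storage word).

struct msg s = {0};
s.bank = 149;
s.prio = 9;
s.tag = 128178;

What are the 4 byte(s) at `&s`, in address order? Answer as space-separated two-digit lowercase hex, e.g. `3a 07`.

bank:9 = 149 → 0x95 << 23 → word 0x4a800000
prio:4 = 9 → 0x9 << 19 → word 0x4ac80000
tag:19 = 128178 → 0x1f4b2 << 0 → word 0x4ac9f4b2
word = 0x4ac9f4b2 → big-endian bytes:
  [0]=0x4a  [1]=0xc9  [2]=0xf4  [3]=0xb2

4a c9 f4 b2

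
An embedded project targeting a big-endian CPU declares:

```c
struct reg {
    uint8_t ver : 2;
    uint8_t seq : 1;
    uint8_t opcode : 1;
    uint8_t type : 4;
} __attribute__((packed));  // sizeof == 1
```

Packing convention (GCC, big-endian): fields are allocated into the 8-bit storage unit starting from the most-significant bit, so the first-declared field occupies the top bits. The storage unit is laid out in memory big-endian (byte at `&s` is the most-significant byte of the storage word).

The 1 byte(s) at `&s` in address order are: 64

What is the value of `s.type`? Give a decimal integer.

4

[0]=0x64 (big-endian) → word 0x64
ver:2 @ bit 6 → (0x64>>6)&0x3 = 0x1
seq:1 @ bit 5 → (0x64>>5)&0x1 = 0x1
opcode:1 @ bit 4 → (0x64>>4)&0x1 = 0x0
type:4 @ bit 0 → (0x64>>0)&0xf = 0x4  ←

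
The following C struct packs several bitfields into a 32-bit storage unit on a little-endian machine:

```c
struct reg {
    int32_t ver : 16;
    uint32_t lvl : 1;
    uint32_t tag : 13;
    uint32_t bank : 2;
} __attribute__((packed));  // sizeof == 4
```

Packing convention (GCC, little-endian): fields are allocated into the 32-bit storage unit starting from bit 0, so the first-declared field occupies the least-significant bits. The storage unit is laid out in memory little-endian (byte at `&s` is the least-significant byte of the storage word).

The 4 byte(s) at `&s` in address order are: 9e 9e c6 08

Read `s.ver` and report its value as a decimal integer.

[0]=0x9e [1]=0x9e [2]=0xc6 [3]=0x08 (little-endian) → word 0x08c69e9e
ver:16 @ bit 0 → (0x08c69e9e>>0)&0xffff = 0x9e9e  ←
lvl:1 @ bit 16 → (0x08c69e9e>>16)&0x1 = 0x0
tag:13 @ bit 17 → (0x08c69e9e>>17)&0x1fff = 0x463
bank:2 @ bit 30 → (0x08c69e9e>>30)&0x3 = 0x0
ver signed 16b, MSB=1: 40606 - 65536 = -24930

-24930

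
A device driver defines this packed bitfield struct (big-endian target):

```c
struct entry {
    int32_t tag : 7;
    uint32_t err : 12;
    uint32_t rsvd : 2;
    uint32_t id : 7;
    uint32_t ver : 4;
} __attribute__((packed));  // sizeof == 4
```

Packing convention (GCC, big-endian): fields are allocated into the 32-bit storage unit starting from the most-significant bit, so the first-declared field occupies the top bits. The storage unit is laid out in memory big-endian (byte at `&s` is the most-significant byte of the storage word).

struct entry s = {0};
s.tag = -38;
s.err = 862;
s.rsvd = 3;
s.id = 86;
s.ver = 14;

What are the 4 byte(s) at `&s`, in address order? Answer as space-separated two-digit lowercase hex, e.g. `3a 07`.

tag:7 = -38 → 0x5a << 25 → word 0xb4000000
err:12 = 862 → 0x35e << 13 → word 0xb46bc000
rsvd:2 = 3 → 0x3 << 11 → word 0xb46bd800
id:7 = 86 → 0x56 << 4 → word 0xb46bdd60
ver:4 = 14 → 0xe << 0 → word 0xb46bdd6e
word = 0xb46bdd6e → big-endian bytes:
  [0]=0xb4  [1]=0x6b  [2]=0xdd  [3]=0x6e

b4 6b dd 6e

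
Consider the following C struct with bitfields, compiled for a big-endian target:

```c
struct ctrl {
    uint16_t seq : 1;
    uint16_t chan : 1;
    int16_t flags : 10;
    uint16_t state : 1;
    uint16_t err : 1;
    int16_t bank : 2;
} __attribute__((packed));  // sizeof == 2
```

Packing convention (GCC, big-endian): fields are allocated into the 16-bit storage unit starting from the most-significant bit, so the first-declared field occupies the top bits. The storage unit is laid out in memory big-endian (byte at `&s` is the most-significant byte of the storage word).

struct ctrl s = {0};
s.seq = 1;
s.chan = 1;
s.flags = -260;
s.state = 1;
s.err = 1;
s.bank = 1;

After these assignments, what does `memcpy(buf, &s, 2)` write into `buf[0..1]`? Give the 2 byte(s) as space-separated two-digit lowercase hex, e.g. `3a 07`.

seq:1 = 1 → 0x1 << 15 → word 0x8000
chan:1 = 1 → 0x1 << 14 → word 0xc000
flags:10 = -260 → 0x2fc << 4 → word 0xefc0
state:1 = 1 → 0x1 << 3 → word 0xefc8
err:1 = 1 → 0x1 << 2 → word 0xefcc
bank:2 = 1 → 0x1 << 0 → word 0xefcd
word = 0xefcd → big-endian bytes:
  [0]=0xef  [1]=0xcd

ef cd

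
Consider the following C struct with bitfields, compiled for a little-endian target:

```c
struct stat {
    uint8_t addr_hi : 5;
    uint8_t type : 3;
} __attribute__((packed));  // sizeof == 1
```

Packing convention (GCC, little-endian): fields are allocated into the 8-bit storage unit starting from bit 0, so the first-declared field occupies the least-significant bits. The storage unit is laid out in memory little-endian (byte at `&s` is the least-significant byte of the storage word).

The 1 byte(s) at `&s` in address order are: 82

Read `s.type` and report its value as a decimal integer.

[0]=0x82 (little-endian) → word 0x82
addr_hi:5 @ bit 0 → (0x82>>0)&0x1f = 0x2
type:3 @ bit 5 → (0x82>>5)&0x7 = 0x4  ←

4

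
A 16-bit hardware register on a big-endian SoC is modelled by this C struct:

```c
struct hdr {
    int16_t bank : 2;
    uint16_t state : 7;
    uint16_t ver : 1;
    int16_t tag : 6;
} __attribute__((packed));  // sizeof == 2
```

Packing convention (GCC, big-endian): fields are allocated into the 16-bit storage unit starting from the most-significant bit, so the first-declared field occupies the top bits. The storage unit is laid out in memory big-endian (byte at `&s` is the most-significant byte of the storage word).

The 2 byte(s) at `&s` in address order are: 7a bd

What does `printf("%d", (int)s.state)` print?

[0]=0x7a [1]=0xbd (big-endian) → word 0x7abd
bank:2 @ bit 14 → (0x7abd>>14)&0x3 = 0x1
state:7 @ bit 7 → (0x7abd>>7)&0x7f = 0x75  ←
ver:1 @ bit 6 → (0x7abd>>6)&0x1 = 0x0
tag:6 @ bit 0 → (0x7abd>>0)&0x3f = 0x3d

117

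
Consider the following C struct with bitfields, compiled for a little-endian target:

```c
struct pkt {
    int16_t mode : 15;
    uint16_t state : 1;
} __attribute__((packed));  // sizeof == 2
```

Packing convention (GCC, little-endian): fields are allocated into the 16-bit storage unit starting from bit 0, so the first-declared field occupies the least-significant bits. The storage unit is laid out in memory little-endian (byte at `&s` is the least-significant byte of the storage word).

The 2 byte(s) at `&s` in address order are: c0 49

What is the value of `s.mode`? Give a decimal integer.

-13888

[0]=0xc0 [1]=0x49 (little-endian) → word 0x49c0
mode:15 @ bit 0 → (0x49c0>>0)&0x7fff = 0x49c0  ←
state:1 @ bit 15 → (0x49c0>>15)&0x1 = 0x0
mode signed 15b, MSB=1: 18880 - 32768 = -13888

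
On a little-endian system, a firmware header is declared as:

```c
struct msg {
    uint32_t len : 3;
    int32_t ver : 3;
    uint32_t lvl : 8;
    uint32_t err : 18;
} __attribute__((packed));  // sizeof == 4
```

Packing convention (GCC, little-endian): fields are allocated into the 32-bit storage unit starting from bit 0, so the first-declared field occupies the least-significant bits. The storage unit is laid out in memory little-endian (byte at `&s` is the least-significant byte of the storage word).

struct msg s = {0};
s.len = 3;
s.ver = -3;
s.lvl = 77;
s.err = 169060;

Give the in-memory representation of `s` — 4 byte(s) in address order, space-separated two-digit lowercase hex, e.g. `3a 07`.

6b 13 19 a5

len (3b) val=3 bits=0x3 at bit 0: 0x00000003
ver (3b) val=-3 bits=0x5 at bit 3: 0x0000002b
lvl (8b) val=77 bits=0x4d at bit 6: 0x0000136b
err (18b) val=169060 bits=0x29464 at bit 14: 0xa519136b
word = 0xa519136b → little-endian bytes:
  [0]=0x6b  [1]=0x13  [2]=0x19  [3]=0xa5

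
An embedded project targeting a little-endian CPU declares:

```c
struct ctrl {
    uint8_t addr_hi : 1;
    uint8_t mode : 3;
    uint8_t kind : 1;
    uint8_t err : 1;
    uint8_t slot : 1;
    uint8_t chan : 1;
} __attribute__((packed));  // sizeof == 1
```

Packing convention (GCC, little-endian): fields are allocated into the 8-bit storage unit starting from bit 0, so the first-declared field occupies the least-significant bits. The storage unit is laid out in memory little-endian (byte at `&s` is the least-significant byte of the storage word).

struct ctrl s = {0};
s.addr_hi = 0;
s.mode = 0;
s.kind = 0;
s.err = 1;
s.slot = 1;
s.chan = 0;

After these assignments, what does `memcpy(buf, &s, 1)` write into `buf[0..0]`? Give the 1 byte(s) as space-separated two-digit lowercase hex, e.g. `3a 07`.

60

[0+:1] addr_hi=0 & 0x1 = 0x0; word=0x00
[1+:3] mode=0 & 0x7 = 0x0; word=0x00
[4+:1] kind=0 & 0x1 = 0x0; word=0x00
[5+:1] err=1 & 0x1 = 0x1; word=0x20
[6+:1] slot=1 & 0x1 = 0x1; word=0x60
[7+:1] chan=0 & 0x1 = 0x0; word=0x60
word = 0x60 → little-endian bytes:
  [0]=0x60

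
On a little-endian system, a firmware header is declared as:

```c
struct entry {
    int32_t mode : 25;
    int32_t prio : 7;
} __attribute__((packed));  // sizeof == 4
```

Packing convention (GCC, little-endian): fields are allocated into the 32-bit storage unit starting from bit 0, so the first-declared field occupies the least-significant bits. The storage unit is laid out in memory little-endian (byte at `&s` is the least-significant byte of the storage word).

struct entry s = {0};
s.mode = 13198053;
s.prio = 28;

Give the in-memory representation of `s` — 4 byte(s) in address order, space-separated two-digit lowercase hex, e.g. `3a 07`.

e5 62 c9 38

[0+:25] mode=13198053 & 0x1ffffff = 0xc962e5; word=0x00c962e5
[25+:7] prio=28 & 0x7f = 0x1c; word=0x38c962e5
word = 0x38c962e5 → little-endian bytes:
  [0]=0xe5  [1]=0x62  [2]=0xc9  [3]=0x38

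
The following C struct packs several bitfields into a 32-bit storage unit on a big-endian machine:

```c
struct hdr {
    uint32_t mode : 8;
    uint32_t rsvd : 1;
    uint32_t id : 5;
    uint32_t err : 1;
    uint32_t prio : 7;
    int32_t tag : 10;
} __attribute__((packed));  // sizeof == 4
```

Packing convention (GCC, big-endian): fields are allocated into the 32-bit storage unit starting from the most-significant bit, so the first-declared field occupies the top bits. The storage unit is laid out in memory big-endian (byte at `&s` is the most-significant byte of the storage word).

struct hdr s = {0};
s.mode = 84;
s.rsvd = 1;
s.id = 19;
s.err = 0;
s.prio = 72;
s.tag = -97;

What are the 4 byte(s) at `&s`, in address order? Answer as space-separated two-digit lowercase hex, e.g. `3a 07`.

mode:8 = 84 → 0x54 << 24 → word 0x54000000
rsvd:1 = 1 → 0x1 << 23 → word 0x54800000
id:5 = 19 → 0x13 << 18 → word 0x54cc0000
err:1 = 0 → 0x0 << 17 → word 0x54cc0000
prio:7 = 72 → 0x48 << 10 → word 0x54cd2000
tag:10 = -97 → 0x39f << 0 → word 0x54cd239f
word = 0x54cd239f → big-endian bytes:
  [0]=0x54  [1]=0xcd  [2]=0x23  [3]=0x9f

54 cd 23 9f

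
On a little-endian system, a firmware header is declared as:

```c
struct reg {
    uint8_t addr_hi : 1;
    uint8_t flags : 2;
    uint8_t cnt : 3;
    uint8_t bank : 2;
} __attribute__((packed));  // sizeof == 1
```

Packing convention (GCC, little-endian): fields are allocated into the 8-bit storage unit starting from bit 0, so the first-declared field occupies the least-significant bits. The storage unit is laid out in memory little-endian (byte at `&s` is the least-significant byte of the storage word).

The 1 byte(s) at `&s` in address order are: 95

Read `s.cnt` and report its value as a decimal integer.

2

[0]=0x95 (little-endian) → word 0x95
addr_hi:1 @ bit 0 → (0x95>>0)&0x1 = 0x1
flags:2 @ bit 1 → (0x95>>1)&0x3 = 0x2
cnt:3 @ bit 3 → (0x95>>3)&0x7 = 0x2  ←
bank:2 @ bit 6 → (0x95>>6)&0x3 = 0x2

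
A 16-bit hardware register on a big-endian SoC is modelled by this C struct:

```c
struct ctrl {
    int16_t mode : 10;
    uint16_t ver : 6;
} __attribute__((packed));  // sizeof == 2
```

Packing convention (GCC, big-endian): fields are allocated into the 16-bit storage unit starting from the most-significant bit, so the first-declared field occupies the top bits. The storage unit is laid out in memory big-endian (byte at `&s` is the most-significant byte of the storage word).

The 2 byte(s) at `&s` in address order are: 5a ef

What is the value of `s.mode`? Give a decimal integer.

363

[0]=0x5a [1]=0xef (big-endian) → word 0x5aef
mode:10 @ bit 6 → (0x5aef>>6)&0x3ff = 0x16b  ←
ver:6 @ bit 0 → (0x5aef>>0)&0x3f = 0x2f
mode signed 10b, MSB=0: value = 363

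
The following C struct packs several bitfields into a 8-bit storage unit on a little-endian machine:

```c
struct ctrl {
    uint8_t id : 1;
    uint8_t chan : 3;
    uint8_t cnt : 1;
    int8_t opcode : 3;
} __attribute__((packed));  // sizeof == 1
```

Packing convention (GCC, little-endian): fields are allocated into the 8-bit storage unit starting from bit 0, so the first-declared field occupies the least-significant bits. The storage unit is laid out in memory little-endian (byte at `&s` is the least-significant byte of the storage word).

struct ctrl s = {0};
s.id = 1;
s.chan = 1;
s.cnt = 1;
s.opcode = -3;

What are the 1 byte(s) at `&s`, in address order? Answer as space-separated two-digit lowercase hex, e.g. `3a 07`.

[0+:1] id=1 & 0x1 = 0x1; word=0x01
[1+:3] chan=1 & 0x7 = 0x1; word=0x03
[4+:1] cnt=1 & 0x1 = 0x1; word=0x13
[5+:3] opcode=-3 & 0x7 = 0x5; word=0xb3
word = 0xb3 → little-endian bytes:
  [0]=0xb3

b3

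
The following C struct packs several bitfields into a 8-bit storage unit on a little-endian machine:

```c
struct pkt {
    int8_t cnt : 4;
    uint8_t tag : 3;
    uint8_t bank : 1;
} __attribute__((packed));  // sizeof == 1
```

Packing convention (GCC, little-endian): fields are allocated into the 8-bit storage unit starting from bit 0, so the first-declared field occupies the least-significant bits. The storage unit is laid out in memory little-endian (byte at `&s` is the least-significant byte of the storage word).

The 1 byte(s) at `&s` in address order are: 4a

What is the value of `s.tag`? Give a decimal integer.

[0]=0x4a (little-endian) → word 0x4a
cnt:4 @ bit 0 → (0x4a>>0)&0xf = 0xa
tag:3 @ bit 4 → (0x4a>>4)&0x7 = 0x4  ←
bank:1 @ bit 7 → (0x4a>>7)&0x1 = 0x0

4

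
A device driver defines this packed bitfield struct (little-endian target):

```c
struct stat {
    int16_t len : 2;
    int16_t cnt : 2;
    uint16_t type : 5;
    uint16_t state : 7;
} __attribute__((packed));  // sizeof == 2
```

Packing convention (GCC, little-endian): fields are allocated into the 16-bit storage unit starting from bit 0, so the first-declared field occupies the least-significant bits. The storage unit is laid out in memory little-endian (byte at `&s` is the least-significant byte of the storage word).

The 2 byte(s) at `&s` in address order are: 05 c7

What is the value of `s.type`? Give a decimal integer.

16

[0]=0x05 [1]=0xc7 (little-endian) → word 0xc705
len [0+:2] = (word>>0) & 0x3 = 1
cnt [2+:2] = (word>>2) & 0x3 = 1
type [4+:5] = (word>>4) & 0x1f = 16  ←
state [9+:7] = (word>>9) & 0x7f = 99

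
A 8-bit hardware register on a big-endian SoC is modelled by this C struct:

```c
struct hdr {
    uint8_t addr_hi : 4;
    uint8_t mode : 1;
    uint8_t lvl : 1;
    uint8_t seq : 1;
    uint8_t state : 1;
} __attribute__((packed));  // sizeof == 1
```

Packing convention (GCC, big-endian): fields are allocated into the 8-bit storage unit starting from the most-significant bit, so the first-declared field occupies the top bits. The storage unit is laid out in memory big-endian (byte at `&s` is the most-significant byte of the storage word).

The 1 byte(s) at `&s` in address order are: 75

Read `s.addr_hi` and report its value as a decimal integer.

7

[0]=0x75 (big-endian) → word 0x75
addr_hi [4+:4] = (word>>4) & 0xf = 7  ←
mode [3+:1] = (word>>3) & 0x1 = 0
lvl [2+:1] = (word>>2) & 0x1 = 1
seq [1+:1] = (word>>1) & 0x1 = 0
state [0+:1] = (word>>0) & 0x1 = 1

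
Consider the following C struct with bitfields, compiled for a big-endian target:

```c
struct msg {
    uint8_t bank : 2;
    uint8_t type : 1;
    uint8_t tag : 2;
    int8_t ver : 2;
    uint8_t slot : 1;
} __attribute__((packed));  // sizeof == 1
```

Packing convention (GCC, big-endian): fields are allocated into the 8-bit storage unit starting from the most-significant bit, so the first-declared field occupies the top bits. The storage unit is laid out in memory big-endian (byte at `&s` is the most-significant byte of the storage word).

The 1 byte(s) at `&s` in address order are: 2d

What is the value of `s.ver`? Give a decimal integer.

-2

[0]=0x2d (big-endian) → word 0x2d
bank [6+:2] = (word>>6) & 0x3 = 0
type [5+:1] = (word>>5) & 0x1 = 1
tag [3+:2] = (word>>3) & 0x3 = 1
ver [1+:2] = (word>>1) & 0x3 = 2  ←
slot [0+:1] = (word>>0) & 0x1 = 1
ver signed 2b, MSB=1: 2 - 4 = -2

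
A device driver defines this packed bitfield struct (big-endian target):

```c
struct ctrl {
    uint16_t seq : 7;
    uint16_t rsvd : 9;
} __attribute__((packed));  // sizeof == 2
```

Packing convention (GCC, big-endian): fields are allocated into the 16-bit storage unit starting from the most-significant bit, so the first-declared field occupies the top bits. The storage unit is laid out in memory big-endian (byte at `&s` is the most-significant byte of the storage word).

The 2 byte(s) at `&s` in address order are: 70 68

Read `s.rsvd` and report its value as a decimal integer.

104

[0]=0x70 [1]=0x68 (big-endian) → word 0x7068
seq [9+:7] = (word>>9) & 0x7f = 56
rsvd [0+:9] = (word>>0) & 0x1ff = 104  ←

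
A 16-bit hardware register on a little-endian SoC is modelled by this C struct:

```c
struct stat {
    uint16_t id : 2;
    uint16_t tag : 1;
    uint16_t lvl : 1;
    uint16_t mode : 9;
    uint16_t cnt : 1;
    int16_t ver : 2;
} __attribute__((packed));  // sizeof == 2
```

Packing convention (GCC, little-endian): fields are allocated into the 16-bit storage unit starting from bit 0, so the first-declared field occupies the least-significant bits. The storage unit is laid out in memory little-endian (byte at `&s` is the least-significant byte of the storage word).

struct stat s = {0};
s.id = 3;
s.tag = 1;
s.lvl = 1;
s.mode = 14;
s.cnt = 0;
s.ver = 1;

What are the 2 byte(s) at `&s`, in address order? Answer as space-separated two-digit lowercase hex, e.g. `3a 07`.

[0+:2] id=3 & 0x3 = 0x3; word=0x0003
[2+:1] tag=1 & 0x1 = 0x1; word=0x0007
[3+:1] lvl=1 & 0x1 = 0x1; word=0x000f
[4+:9] mode=14 & 0x1ff = 0xe; word=0x00ef
[13+:1] cnt=0 & 0x1 = 0x0; word=0x00ef
[14+:2] ver=1 & 0x3 = 0x1; word=0x40ef
word = 0x40ef → little-endian bytes:
  [0]=0xef  [1]=0x40

ef 40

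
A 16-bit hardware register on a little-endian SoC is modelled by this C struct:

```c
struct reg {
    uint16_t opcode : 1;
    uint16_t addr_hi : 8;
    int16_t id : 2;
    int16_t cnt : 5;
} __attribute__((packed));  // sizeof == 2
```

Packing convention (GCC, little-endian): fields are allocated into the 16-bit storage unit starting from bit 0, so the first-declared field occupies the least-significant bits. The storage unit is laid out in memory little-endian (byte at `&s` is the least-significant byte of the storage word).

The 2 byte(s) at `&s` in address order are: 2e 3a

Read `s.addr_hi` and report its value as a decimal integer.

23

[0]=0x2e [1]=0x3a (little-endian) → word 0x3a2e
opcode:1 @ bit 0 → (0x3a2e>>0)&0x1 = 0x0
addr_hi:8 @ bit 1 → (0x3a2e>>1)&0xff = 0x17  ←
id:2 @ bit 9 → (0x3a2e>>9)&0x3 = 0x1
cnt:5 @ bit 11 → (0x3a2e>>11)&0x1f = 0x7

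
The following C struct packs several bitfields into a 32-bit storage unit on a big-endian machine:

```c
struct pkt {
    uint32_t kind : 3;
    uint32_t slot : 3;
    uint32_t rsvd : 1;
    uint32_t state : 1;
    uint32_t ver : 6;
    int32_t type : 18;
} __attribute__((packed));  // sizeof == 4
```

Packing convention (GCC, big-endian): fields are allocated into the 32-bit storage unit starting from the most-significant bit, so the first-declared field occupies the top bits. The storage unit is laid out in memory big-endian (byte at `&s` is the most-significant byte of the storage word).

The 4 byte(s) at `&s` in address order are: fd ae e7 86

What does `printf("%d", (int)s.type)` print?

[0]=0xfd [1]=0xae [2]=0xe7 [3]=0x86 (big-endian) → word 0xfdaee786
kind [29+:3] = (word>>29) & 0x7 = 7
slot [26+:3] = (word>>26) & 0x7 = 7
rsvd [25+:1] = (word>>25) & 0x1 = 0
state [24+:1] = (word>>24) & 0x1 = 1
ver [18+:6] = (word>>18) & 0x3f = 43
type [0+:18] = (word>>0) & 0x3ffff = 190342  ←
type signed 18b, MSB=1: 190342 - 262144 = -71802

-71802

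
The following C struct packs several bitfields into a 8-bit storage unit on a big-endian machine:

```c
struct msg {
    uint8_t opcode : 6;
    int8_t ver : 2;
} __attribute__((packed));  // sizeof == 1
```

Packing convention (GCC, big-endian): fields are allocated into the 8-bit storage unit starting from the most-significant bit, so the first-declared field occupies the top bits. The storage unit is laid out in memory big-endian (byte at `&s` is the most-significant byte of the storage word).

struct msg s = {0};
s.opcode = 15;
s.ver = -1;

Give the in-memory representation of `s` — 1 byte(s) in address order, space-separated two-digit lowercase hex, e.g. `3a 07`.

3f

opcode (6b) val=15 bits=0xf at bit 2: 0x3c
ver (2b) val=-1 bits=0x3 at bit 0: 0x3f
word = 0x3f → big-endian bytes:
  [0]=0x3f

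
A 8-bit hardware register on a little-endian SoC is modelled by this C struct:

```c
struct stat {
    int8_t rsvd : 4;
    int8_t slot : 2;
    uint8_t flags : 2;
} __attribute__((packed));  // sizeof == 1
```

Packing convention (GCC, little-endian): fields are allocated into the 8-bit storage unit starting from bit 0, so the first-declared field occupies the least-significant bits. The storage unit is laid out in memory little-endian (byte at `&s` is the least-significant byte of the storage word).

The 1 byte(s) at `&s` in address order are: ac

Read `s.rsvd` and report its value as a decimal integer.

-4

[0]=0xac (little-endian) → word 0xac
rsvd [0+:4] = (word>>0) & 0xf = 12  ←
slot [4+:2] = (word>>4) & 0x3 = 2
flags [6+:2] = (word>>6) & 0x3 = 2
rsvd signed 4b, MSB=1: 12 - 16 = -4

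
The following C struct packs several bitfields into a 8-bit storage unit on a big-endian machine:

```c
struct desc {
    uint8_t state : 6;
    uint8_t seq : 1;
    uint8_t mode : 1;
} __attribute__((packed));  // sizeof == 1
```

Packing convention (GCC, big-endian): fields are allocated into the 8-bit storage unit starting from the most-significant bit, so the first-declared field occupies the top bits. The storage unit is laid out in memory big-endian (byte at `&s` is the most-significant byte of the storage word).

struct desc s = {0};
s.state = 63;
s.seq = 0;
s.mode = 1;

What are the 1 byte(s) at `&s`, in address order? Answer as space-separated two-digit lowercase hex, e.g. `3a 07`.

state (6b) val=63 bits=0x3f at bit 2: 0xfc
seq (1b) val=0 bits=0x0 at bit 1: 0xfc
mode (1b) val=1 bits=0x1 at bit 0: 0xfd
word = 0xfd → big-endian bytes:
  [0]=0xfd

fd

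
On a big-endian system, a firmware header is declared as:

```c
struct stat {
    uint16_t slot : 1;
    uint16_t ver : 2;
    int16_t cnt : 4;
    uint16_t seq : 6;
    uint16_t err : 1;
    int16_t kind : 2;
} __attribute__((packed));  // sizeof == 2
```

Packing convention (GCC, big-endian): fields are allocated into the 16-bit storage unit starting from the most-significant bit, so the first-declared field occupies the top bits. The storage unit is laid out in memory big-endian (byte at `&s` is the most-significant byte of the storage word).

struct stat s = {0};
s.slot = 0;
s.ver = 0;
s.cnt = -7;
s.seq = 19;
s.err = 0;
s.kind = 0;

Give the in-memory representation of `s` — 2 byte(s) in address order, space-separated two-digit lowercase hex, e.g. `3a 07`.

12 98

[15+:1] slot=0 & 0x1 = 0x0; word=0x0000
[13+:2] ver=0 & 0x3 = 0x0; word=0x0000
[9+:4] cnt=-7 & 0xf = 0x9; word=0x1200
[3+:6] seq=19 & 0x3f = 0x13; word=0x1298
[2+:1] err=0 & 0x1 = 0x0; word=0x1298
[0+:2] kind=0 & 0x3 = 0x0; word=0x1298
word = 0x1298 → big-endian bytes:
  [0]=0x12  [1]=0x98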